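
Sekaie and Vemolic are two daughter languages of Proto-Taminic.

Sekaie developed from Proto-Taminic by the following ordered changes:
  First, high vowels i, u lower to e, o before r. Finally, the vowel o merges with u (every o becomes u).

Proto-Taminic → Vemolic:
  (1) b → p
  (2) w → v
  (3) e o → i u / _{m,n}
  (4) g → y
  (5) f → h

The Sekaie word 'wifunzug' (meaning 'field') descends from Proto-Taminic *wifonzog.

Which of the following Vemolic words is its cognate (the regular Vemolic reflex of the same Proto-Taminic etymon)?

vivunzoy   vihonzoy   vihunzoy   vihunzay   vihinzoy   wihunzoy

vihunzoy

Vemolic: start from *wifonzog.
  rule 1: no change — wifonzog
  rule 2 (unconditioned shift): wifonzog → vifonzog
  rule 3 (pre-nasal raising): vifonzog → vifunzog
  rule 4 (unconditioned shift): vifunzog → vifunzoy
  rule 5 (unconditioned shift): vifunzoy → vihunzoy
  ⇒ Vemolic vihunzoy
Only 'vihunzoy' matches the regular Vemolic development of *wifonzog.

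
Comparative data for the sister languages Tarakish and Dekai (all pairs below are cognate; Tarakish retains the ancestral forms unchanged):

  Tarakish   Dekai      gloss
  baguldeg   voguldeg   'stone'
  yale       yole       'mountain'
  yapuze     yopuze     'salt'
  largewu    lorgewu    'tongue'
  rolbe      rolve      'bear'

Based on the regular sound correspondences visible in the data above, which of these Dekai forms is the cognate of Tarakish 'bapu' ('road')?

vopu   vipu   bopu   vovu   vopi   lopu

baguldeg ~ voguldeg — Tarakish b corresponds to Dekai v word-initially before a back vowel.
yapuze ~ yopuze — Tarakish a corresponds to Dekai o after a consonant, before a labial obstruent.
Applying these to Tarakish 'bapu':
  bapu → vapu   (b→v word-initially before a back vowel)
  vapu → vopu   (a→o after a consonant, before a labial obstruent)
So the Dekai cognate is 'vopu'.

vopu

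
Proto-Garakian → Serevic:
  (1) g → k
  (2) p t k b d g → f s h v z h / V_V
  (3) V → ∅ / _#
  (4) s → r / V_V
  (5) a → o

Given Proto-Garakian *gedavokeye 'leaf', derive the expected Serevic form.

kezovohey

Serevic: start from *gedavokeye.
  rule 1 (unconditioned shift): gedavokeye → kedavokeye
  rule 2 (intervocalic lenition): kedavokeye → kezavoheye
  rule 3 (apocope): kezavoheye → kezavohey
  rule 4: no change — kezavohey
  rule 5 (vowel merger): kezavohey → kezovohey
  ⇒ Serevic kezovohey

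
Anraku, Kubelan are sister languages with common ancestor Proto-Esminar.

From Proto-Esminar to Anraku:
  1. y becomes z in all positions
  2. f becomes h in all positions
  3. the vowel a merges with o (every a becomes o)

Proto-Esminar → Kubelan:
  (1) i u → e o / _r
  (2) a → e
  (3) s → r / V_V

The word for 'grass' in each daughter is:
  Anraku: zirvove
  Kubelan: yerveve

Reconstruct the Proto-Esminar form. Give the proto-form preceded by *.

Position 2: Anraku has i, Kubelan has e. Anraku preserves i here (none of its changes turn any other segment into i), so the proto-segment is *i.
Position 1: Anraku has z, Kubelan has y. Kubelan preserves y here (none of its changes turn any other segment into y), so the proto-segment is *y.
Verify the candidate proto-form against each daughter:
Anraku: start from *yirvave.
  rule 1 (unconditioned shift): yirvave → zirvave
  rule 2: no change — zirvave
  rule 3 (vowel merger): zirvave → zirvove
  ⇒ Anraku zirvove
Kubelan: *yirvave > yervave > yerveve  (by pre-rhotic lowering, vowel merger)
*yirvave is the unique common source.

*yirvave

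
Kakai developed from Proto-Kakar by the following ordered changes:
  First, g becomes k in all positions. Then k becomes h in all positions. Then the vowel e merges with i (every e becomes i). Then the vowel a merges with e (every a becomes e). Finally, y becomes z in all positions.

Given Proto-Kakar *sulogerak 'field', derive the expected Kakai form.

Kakai: *sulogerak
  sulogerak → sulokerak   [unconditioned shift]
  sulokerak → suloherah   [unconditioned shift]
  suloherah → sulohirah   [vowel merger]
  sulohirah → sulohireh   [vowel merger]
  sulohireh (rule 5 does not apply)
  giving Kakai sulohireh.

sulohireh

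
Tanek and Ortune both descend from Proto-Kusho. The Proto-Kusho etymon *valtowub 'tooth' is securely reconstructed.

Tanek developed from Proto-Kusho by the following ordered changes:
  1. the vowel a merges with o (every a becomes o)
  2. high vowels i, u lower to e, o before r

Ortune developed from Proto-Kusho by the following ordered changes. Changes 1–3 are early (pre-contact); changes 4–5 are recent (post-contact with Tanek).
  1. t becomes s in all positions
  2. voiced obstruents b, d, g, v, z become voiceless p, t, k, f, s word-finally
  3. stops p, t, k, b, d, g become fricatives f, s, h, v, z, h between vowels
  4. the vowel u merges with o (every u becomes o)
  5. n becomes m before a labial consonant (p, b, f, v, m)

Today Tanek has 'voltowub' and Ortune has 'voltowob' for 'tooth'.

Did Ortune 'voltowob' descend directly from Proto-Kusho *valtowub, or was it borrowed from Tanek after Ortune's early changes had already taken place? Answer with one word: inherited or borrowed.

borrowed

If inherited, *valtowub would pass through all of Ortune's changes:
Ortune: *valtowub > valsowub > valsowup > valsowop  (by unconditioned shift, final devoicing, vowel merger)
If borrowed from Tanek 'voltowub' after the early changes, it would undergo only the recent ones:
  rule 4 (vowel merger): voltowub → voltowob
  rule 5 (nasal place assimilation): no change (voltowob)
  ⇒ as a loan: voltowob
Ortune 'voltowob' matches the loan outcome 'voltowob', not the inherited 'valsowop' — it skipped the early Ortune changes, so it was borrowed from Tanek.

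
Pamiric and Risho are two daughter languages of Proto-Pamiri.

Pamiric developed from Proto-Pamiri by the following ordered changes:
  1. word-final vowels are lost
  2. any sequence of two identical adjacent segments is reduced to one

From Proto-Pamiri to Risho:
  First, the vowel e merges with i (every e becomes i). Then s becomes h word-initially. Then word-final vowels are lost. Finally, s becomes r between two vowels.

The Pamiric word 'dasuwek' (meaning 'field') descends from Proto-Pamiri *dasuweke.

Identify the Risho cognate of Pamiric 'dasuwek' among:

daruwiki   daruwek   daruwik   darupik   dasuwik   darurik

daruwik

Risho: *dasuweke > dasuwiki > dasuwik > daruwik  (by vowel merger, apocope, rhotacism)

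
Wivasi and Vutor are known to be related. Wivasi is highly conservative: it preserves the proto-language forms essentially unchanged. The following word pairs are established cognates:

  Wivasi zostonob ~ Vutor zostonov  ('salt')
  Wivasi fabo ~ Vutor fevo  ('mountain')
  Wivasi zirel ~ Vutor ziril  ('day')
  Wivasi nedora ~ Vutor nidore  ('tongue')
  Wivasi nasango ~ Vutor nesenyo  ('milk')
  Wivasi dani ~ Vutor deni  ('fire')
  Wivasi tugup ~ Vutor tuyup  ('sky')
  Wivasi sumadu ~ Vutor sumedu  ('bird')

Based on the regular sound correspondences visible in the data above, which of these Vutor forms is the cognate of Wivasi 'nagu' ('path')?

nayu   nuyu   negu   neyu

neyu

nasango ~ nesenyo, sumadu ~ sumedu — Wivasi a corresponds to Vutor e after a consonant, before a consonant other than r, m, n, p, b, f, v.
tugup ~ tuyup — Wivasi g corresponds to Vutor y between vowels (before a back vowel).
Applying these to Wivasi 'nagu':
  nagu → negu   (a→e after a consonant, before a consonant other than r, m, n, p, b, f, v)
  negu → neyu   (g→y between vowels (before a back vowel))
So the Vutor cognate is 'neyu'.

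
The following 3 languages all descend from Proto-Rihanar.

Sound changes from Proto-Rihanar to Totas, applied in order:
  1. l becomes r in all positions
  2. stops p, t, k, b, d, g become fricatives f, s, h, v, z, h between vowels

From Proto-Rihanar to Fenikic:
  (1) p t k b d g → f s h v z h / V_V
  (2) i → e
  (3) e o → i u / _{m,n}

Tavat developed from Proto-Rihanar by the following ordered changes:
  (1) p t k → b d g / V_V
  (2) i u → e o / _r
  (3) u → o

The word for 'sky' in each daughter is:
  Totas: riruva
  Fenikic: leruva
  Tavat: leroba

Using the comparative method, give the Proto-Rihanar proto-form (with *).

*liruba

Position 2: Totas has i, Fenikic has e, Tavat has e. Totas preserves i here (none of its changes turn any other segment into i), so the proto-segment is *i.
Position 5: Totas has v, Fenikic has v, Tavat has b. Taking the neighbouring segments as reconstructed: Totas v could go back to *b or *v; Fenikic v could go back to *b or *v; Tavat b could go back to *p or *b — the one source consistent with every daughter is *b.
Position 4: Totas has u, Fenikic has u, Tavat has o. Totas preserves u here (none of its changes turn any other segment into u), so the proto-segment is *u.
This points to *liruba. Verify forward in each daughter:
Totas: *liruba
  liruba → riruba   [unconditioned shift]
  riruba → riruva   [intervocalic lenition]
  giving Totas riruva.
Fenikic: *liruba > liruva > leruva  (by intervocalic lenition, vowel merger)
Tavat: *liruba
  liruba (rule 1 does not apply)
  liruba → leruba   [pre-rhotic lowering]
  leruba → leroba   [vowel merger]
  giving Tavat leroba.
Only *liruba yields all of Totas riruva, Fenikic leruva, Tavat leroba.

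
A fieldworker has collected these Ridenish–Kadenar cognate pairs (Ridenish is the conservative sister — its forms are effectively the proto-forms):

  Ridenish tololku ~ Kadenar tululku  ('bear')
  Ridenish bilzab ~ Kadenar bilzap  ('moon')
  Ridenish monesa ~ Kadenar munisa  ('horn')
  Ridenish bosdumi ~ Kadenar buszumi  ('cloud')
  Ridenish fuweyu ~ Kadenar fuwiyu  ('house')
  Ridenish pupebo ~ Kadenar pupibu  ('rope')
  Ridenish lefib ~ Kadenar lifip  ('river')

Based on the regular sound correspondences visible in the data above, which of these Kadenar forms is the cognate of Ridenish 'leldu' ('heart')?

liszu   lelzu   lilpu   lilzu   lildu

lilzu

monesa ~ munisa, fuweyu ~ fuwiyu — Ridenish e corresponds to Kadenar i after a consonant, before a consonant other than r, m, n, p, b, f, v.
bosdumi ~ buszumi — Ridenish d corresponds to Kadenar z after a consonant, before a back vowel.
Applying these to Ridenish 'leldu':
  leldu → lildu   (e→i after a consonant, before a consonant other than r, m, n, p, b, f, v)
  lildu → lilzu   (d→z after a consonant, before a back vowel)
So the Kadenar cognate is 'lilzu'.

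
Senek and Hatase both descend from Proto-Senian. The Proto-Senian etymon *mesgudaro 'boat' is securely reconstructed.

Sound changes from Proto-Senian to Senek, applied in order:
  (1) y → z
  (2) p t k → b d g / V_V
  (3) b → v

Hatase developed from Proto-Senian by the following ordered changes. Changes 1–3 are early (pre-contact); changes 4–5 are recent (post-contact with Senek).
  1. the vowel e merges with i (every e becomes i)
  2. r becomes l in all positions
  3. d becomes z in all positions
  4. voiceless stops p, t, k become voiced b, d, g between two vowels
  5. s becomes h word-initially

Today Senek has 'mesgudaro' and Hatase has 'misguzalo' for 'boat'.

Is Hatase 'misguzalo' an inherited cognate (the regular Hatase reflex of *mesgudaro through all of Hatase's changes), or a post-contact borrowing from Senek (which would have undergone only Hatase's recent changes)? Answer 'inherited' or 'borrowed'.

If inherited, *mesgudaro would pass through all of Hatase's changes:
Hatase: *mesgudaro > misgudaro > misgudalo > misguzalo  (by vowel merger, unconditioned shift, unconditioned shift)
If borrowed from Senek 'mesgudaro' after the early changes, it would undergo only the recent ones:
  rule 4 (intervocalic voicing): no change (mesgudaro)
  rule 5 (debuccalisation): no change (mesgudaro)
  ⇒ as a loan: mesgudaro
Hatase 'misguzalo' matches the inherited outcome exactly, so it is an inherited cognate, not a loan.

inherited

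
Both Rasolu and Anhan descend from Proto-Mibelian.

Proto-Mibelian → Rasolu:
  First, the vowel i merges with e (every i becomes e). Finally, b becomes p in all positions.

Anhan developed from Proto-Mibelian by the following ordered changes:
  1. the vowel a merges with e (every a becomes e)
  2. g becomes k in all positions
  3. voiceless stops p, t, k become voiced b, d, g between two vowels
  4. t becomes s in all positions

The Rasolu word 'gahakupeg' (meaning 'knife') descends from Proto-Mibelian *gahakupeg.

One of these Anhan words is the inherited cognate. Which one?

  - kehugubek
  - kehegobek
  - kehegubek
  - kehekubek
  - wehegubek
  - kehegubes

Anhan: *gahakupeg
  gahakupeg → gehekupeg   [vowel merger]
  gehekupeg → kehekupek   [unconditioned shift]
  kehekupek → kehegubek   [intervocalic voicing]
  kehegubek (rule 4 does not apply)
  giving Anhan kehegubek.
Only 'kehegubek' matches the regular Anhan development of *gahakupeg.

kehegubek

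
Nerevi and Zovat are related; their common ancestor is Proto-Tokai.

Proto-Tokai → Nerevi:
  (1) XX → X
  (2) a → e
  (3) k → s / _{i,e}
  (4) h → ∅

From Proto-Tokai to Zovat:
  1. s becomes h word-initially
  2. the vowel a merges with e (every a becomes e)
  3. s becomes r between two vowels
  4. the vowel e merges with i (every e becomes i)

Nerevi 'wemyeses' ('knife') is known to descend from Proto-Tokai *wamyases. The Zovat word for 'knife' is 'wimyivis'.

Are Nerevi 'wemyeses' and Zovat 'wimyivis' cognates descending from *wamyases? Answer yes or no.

no

Derive the expected Zovat reflex of *wamyases:
Zovat: *wamyases
  wamyases (rule 1 does not apply)
  wamyases → wemyeses   [vowel merger]
  wemyeses → wemyeres   [rhotacism]
  wemyeres → wimyiris   [vowel merger]
  giving Zovat wimyiris.
The regular Zovat reflex would be 'wimyiris', but the attested form is 'wimyivis'. The correspondence is irregular, so they are not cognates (the Zovat form has a different source).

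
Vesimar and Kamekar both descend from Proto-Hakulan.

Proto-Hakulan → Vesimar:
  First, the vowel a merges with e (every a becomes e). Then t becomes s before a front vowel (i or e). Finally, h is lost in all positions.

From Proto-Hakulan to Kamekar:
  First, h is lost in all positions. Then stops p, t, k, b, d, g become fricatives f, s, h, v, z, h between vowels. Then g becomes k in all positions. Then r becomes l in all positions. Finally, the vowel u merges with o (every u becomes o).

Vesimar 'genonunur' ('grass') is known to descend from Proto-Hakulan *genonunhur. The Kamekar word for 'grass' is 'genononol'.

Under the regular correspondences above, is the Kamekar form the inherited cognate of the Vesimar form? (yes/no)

no

Derive the expected Kamekar reflex of *genonunhur:
Kamekar: *genonunhur > genonunur > kenonunur > kenonunul > kenononol  (by h-loss, unconditioned shift, unconditioned shift, vowel merger)
The regular Kamekar reflex would be 'kenononol', but the attested form is 'genononol'. The correspondence is irregular, so they are not cognates (the Kamekar form has a different source).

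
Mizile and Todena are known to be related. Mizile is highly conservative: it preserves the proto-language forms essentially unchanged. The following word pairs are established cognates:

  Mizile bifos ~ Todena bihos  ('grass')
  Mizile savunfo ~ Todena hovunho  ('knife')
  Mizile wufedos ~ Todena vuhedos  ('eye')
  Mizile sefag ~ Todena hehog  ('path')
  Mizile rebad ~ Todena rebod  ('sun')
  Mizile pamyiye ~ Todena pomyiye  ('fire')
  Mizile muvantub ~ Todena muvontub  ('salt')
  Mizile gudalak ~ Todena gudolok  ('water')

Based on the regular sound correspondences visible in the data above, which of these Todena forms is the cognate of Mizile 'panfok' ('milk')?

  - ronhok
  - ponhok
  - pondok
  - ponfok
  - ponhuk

muvantub ~ muvontub — Mizile a corresponds to Todena o after a consonant, before a nasal.
savunfo ~ hovunho — Mizile f corresponds to Todena h after a consonant, before a back vowel.
Applying these to Mizile 'panfok':
  panfok → ponfok   (a→o after a consonant, before a nasal)
  ponfok → ponhok   (f→h after a consonant, before a back vowel)
So the Todena cognate is 'ponhok'.

ponhok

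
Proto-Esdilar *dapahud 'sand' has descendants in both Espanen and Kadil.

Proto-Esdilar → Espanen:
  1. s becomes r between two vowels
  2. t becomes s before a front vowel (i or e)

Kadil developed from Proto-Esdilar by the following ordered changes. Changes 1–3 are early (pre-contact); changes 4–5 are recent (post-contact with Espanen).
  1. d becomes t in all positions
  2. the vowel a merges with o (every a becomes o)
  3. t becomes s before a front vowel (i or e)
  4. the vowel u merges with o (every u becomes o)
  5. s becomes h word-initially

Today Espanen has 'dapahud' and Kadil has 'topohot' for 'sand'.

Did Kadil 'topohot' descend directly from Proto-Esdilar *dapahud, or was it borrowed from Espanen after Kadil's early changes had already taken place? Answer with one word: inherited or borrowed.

If inherited, *dapahud would pass through all of Kadil's changes:
Kadil: *dapahud > tapahut > topohut > topohot  (by unconditioned shift, vowel merger, vowel merger)
If borrowed from Espanen 'dapahud' after the early changes, it would undergo only the recent ones:
  rule 4 (vowel merger): dapahud → dapahod
  rule 5 (debuccalisation): no change (dapahod)
  ⇒ as a loan: dapahod
Kadil 'topohot' matches the inherited outcome exactly, so it is an inherited cognate, not a loan.

inherited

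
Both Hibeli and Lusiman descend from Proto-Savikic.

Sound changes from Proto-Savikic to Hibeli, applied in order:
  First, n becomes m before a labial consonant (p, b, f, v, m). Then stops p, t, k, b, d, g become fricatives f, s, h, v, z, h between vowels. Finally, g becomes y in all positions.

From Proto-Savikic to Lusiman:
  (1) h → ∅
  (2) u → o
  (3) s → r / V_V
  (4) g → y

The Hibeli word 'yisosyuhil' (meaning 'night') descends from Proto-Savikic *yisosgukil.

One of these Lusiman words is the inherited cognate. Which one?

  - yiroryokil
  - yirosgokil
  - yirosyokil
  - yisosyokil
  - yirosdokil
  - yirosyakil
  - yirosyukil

Lusiman: start from *yisosgukil.
  rule 1: no change — yisosgukil
  rule 2 (vowel merger): yisosgukil → yisosgokil
  rule 3 (rhotacism): yisosgokil → yirosgokil
  rule 4 (unconditioned shift): yirosgokil → yirosyokil
  ⇒ Lusiman yirosyokil
The other candidates each miss or misapply at least one Lusiman change.

yirosyokil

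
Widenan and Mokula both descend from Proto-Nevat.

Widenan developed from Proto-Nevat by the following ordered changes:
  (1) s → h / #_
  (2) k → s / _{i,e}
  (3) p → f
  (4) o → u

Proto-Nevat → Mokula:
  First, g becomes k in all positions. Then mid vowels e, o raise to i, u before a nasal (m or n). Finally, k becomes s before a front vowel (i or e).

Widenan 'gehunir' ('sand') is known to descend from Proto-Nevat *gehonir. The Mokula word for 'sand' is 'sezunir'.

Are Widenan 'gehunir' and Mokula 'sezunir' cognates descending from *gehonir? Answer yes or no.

Derive the expected Mokula reflex of *gehonir:
Mokula: *gehonir
  gehonir → kehonir   [unconditioned shift]
  kehonir → kehunir   [pre-nasal raising]
  kehunir → sehunir   [palatalisation]
  giving Mokula sehunir.
The regular Mokula reflex would be 'sehunir', but the attested form is 'sezunir'. The correspondence is irregular, so they are not cognates (the Mokula form has a different source).

no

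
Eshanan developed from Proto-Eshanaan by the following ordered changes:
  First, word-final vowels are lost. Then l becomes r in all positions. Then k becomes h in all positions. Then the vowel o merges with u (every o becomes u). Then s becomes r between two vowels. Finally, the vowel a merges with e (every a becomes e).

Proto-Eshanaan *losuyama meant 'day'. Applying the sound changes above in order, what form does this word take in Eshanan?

Eshanan: *losuyama > losuyam > rosuyam > rusuyam > ruruyam > ruruyem  (by apocope, unconditioned shift, vowel merger, rhotacism, vowel merger)

ruruyem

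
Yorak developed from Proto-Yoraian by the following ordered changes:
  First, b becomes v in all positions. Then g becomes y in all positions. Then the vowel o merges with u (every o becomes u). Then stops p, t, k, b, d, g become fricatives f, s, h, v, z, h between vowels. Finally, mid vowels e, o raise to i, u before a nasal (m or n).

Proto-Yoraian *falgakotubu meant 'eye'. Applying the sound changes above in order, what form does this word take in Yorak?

falyahusuvu

Yorak: *falgakotubu
  falgakotubu → falgakotuvu   [unconditioned shift]
  falgakotuvu → falyakotuvu   [unconditioned shift]
  falyakotuvu → falyakutuvu   [vowel merger]
  falyakutuvu → falyahusuvu   [intervocalic lenition]
  falyahusuvu (rule 5 does not apply)
  giving Yorak falyahusuvu.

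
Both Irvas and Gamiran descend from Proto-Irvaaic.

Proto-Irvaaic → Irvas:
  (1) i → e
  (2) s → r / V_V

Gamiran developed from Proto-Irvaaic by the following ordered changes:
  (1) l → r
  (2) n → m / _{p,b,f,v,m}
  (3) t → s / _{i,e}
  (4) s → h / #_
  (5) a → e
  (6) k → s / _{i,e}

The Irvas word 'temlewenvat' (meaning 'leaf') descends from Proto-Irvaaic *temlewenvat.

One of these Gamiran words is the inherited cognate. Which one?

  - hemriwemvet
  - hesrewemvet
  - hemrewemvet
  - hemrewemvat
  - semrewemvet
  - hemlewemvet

Gamiran: start from *temlewenvat.
  rule 1 (unconditioned shift): temlewenvat → temrewenvat
  rule 2 (nasal place assimilation): temrewenvat → temrewemvat
  rule 3 (palatalisation): temrewemvat → semrewemvat
  rule 4 (debuccalisation): semrewemvat → hemrewemvat
  rule 5 (vowel merger): hemrewemvat → hemrewemvet
  rule 6: no change — hemrewemvet
  ⇒ Gamiran hemrewemvet
The other candidates each miss or misapply at least one Gamiran change.

hemrewemvet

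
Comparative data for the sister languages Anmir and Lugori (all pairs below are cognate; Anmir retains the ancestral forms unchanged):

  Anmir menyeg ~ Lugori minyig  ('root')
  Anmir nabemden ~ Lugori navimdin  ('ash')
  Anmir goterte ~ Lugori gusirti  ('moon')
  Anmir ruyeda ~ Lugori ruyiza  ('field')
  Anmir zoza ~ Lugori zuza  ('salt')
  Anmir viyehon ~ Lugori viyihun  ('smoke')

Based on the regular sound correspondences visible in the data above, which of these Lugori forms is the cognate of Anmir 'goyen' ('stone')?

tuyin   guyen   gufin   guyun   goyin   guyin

goterte ~ gusirti, zoza ~ zuza — Anmir o corresponds to Lugori u after a consonant, before a consonant other than r, m, n, p, b, f, v.
menyeg ~ minyig, nabemden ~ navimdin — Anmir e corresponds to Lugori i after a consonant, before a nasal.
Applying these to Anmir 'goyen':
  goyen → guyen   (o→u after a consonant, before a consonant other than r, m, n, p, b, f, v)
  guyen → guyin   (e→i after a consonant, before a nasal)
So the Lugori cognate is 'guyin'.

guyin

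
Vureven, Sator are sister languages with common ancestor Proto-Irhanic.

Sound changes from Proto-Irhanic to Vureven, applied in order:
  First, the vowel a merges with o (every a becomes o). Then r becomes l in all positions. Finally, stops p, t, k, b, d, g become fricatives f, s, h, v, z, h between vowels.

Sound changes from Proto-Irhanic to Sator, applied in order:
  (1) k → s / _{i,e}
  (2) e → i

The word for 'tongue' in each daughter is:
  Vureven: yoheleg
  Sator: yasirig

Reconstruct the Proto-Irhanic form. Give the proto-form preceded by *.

Position 3: Vureven has h, Sator has s. Taking the neighbouring segments as reconstructed: Vureven h could go back to *k or *g or *h; Sator s could go back to *k or *s — the one source consistent with every daughter is *k.
Position 4: Vureven has e, Sator has i. Vureven preserves e here (none of its changes turn any other segment into e), so the proto-segment is *e.
Continuing position by position gives *yakereg; check it forward:
Vureven: *yakereg > yokereg > yokeleg > yoheleg  (by vowel merger, unconditioned shift, intervocalic lenition)
Sator: start from *yakereg.
  rule 1 (palatalisation): yakereg → yasereg
  rule 2 (vowel merger): yasereg → yasirig
  ⇒ Sator yasirig
Only *yakereg yields all of Vureven yoheleg, Sator yasirig.

*yakereg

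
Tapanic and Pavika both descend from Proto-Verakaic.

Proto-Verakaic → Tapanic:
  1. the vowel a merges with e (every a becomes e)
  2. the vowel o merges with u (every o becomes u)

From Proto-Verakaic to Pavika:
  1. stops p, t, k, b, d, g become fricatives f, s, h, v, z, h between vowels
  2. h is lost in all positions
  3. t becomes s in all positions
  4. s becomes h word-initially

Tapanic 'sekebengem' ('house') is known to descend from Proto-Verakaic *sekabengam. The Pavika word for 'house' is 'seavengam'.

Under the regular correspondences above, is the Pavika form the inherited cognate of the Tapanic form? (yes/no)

no

Derive the expected Pavika reflex of *sekabengam:
Pavika: *sekabengam > sehavengam > seavengam > heavengam  (by intervocalic lenition, h-loss, debuccalisation)
The regular Pavika reflex would be 'heavengam', but the attested form is 'seavengam'. The correspondence is irregular, so they are not cognates (the Pavika form has a different source).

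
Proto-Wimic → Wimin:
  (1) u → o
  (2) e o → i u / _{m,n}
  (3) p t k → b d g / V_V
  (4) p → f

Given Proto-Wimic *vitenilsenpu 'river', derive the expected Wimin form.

vidinilsinfo

Wimin: *vitenilsenpu
  vitenilsenpu → vitenilsenpo   [vowel merger]
  vitenilsenpo → vitinilsinpo   [pre-nasal raising]
  vitinilsinpo → vidinilsinpo   [intervocalic voicing]
  vidinilsinpo → vidinilsinfo   [unconditioned shift]
  giving Wimin vidinilsinfo.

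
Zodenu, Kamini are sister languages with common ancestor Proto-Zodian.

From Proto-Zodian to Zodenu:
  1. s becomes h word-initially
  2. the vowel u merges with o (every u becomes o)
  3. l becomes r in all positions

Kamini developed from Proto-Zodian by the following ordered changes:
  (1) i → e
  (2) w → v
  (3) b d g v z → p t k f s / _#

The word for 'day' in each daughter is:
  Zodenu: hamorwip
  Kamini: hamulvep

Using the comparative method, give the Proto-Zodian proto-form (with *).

*hamulwip

Position 6: Zodenu has w, Kamini has v. Zodenu preserves w here (none of its changes turn any other segment into w), so the proto-segment is *w.
Position 5: Zodenu has r, Kamini has l. Kamini preserves l here (none of its changes turn any other segment into l), so the proto-segment is *l.
Verify the candidate proto-form against each daughter:
Zodenu: *hamulwip > hamolwip > hamorwip  (by vowel merger, unconditioned shift)
Kamini: start from *hamulwip.
  rule 1 (vowel merger): hamulwip → hamulwep
  rule 2 (unconditioned shift): hamulwep → hamulvep
  rule 3: no change — hamulvep
  ⇒ Kamini hamulvep
Only *hamulwip yields all of Zodenu hamorwip, Kamini hamulvep.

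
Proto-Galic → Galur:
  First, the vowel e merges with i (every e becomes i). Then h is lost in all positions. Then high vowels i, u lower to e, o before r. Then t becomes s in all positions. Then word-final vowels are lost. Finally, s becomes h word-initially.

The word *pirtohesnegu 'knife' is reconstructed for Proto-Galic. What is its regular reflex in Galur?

Galur: *pirtohesnegu > pirtohisnigu > pirtoisnigu > pertoisnigu > persoisnigu > persoisnig  (by vowel merger, h-loss, pre-rhotic lowering, unconditioned shift, apocope)

persoisnig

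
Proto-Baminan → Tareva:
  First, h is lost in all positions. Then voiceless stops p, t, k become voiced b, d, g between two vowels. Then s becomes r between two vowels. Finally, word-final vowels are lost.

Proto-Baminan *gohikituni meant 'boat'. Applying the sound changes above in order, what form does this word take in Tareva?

goigidun

Tareva: *gohikituni > goikituni > goigiduni > goigidun  (by h-loss, intervocalic voicing, apocope)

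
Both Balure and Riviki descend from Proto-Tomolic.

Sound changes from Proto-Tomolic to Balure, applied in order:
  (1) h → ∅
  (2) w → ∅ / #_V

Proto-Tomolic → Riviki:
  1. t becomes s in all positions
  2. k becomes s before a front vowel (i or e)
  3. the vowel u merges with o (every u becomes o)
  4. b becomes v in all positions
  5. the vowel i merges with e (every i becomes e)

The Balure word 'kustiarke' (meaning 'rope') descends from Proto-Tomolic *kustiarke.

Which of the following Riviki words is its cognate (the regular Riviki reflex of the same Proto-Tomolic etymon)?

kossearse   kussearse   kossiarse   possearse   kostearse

kossearse

Riviki: *kustiarke > kussiarke > kussiarse > kossiarse > kossearse  (by unconditioned shift, palatalisation, vowel merger, vowel merger)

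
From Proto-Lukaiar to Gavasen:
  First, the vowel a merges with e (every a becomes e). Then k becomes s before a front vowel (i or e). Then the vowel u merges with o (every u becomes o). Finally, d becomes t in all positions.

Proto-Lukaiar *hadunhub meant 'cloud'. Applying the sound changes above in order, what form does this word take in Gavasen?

Gavasen: *hadunhub > hedunhub > hedonhob > hetonhob  (by vowel merger, vowel merger, unconditioned shift)

hetonhob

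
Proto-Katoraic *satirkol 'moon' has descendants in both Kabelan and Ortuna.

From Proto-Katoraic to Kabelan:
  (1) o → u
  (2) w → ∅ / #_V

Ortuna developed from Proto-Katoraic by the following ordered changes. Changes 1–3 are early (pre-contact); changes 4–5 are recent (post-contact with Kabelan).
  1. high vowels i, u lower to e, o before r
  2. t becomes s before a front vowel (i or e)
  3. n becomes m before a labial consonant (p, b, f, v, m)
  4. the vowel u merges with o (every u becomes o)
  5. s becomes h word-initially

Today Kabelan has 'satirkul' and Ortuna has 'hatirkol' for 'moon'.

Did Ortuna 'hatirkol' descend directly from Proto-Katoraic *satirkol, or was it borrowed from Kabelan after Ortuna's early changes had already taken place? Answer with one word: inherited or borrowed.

borrowed

If inherited, *satirkol would pass through all of Ortuna's changes:
Ortuna: *satirkol
  satirkol → saterkol   [pre-rhotic lowering]
  saterkol → saserkol   [palatalisation]
  saserkol (rule 3 does not apply)
  saserkol (rule 4 does not apply)
  saserkol → haserkol   [debuccalisation]
  giving Ortuna haserkol.
If borrowed from Kabelan 'satirkul' after the early changes, it would undergo only the recent ones:
  rule 4 (vowel merger): satirkul → satirkol
  rule 5 (debuccalisation): satirkol → hatirkol
  ⇒ as a loan: hatirkol
Ortuna 'hatirkol' matches the loan outcome 'hatirkol', not the inherited 'haserkol' — it skipped the early Ortuna changes, so it was borrowed from Kabelan.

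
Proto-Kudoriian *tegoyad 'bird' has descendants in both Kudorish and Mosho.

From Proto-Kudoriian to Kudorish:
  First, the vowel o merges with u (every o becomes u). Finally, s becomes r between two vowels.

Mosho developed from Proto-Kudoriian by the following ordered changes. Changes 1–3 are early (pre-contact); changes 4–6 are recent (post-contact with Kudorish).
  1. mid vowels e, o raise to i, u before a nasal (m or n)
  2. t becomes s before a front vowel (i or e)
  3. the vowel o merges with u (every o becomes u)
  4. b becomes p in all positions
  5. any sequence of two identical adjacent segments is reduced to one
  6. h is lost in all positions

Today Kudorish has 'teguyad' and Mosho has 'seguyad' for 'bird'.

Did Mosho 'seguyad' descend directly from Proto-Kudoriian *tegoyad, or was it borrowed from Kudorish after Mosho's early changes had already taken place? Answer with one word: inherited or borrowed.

inherited

If inherited, *tegoyad would pass through all of Mosho's changes:
Mosho: start from *tegoyad.
  rule 1: no change — tegoyad
  rule 2 (palatalisation): tegoyad → segoyad
  rule 3 (vowel merger): segoyad → seguyad
  rule 4: no change — seguyad
  rule 5: no change — seguyad
  rule 6: no change — seguyad
  ⇒ Mosho seguyad
If borrowed from Kudorish 'teguyad' after the early changes, it would undergo only the recent ones:
  rule 4 (unconditioned shift): no change (teguyad)
  rule 5 (degemination): no change (teguyad)
  rule 6 (h-loss): no change (teguyad)
  ⇒ as a loan: teguyad
Mosho 'seguyad' matches the inherited outcome exactly, so it is an inherited cognate, not a loan.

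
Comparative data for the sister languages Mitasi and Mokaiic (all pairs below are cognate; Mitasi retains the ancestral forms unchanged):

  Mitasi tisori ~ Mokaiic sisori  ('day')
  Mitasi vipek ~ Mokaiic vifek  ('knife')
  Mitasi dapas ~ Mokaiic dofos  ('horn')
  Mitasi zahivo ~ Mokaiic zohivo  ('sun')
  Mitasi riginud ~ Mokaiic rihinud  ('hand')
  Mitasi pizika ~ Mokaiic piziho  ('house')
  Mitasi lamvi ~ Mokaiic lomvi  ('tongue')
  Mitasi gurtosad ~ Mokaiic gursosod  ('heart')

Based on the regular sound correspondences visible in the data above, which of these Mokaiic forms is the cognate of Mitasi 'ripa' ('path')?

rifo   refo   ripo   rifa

rifo

dapas ~ dofos — Mitasi p corresponds to Mokaiic f between vowels (before a back vowel).
pizika ~ piziho — Mitasi a corresponds to Mokaiic o word-finally.
Applying these to Mitasi 'ripa':
  ripa → rifa   (p→f between vowels (before a back vowel))
  rifa → rifo   (a→o word-finally)
So the Mokaiic cognate is 'rifo'.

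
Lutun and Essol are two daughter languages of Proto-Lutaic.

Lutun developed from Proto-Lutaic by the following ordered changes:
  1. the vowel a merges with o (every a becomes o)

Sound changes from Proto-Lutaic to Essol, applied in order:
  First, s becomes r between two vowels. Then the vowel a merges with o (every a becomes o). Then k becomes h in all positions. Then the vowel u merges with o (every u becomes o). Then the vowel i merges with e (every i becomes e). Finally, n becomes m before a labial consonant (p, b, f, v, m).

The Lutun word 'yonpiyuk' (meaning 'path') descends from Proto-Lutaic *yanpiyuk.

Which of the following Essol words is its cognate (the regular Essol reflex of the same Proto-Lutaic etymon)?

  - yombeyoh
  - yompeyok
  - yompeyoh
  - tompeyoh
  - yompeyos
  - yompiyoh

yompeyoh

Essol: *yanpiyuk > yonpiyuk > yonpiyuh > yonpiyoh > yonpeyoh > yompeyoh  (by vowel merger, unconditioned shift, vowel merger, vowel merger, nasal place assimilation)
The other candidates each miss or misapply at least one Essol change.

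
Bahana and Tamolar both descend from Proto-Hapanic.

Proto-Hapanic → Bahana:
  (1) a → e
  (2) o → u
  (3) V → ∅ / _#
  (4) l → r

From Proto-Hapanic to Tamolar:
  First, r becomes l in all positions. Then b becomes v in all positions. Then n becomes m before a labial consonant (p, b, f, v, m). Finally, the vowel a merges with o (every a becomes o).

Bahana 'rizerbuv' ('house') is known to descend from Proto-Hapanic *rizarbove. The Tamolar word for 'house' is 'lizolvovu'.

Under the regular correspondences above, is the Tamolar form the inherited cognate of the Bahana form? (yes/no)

Derive the expected Tamolar reflex of *rizarbove:
Tamolar: *rizarbove
  rizarbove → lizalbove   [unconditioned shift]
  lizalbove → lizalvove   [unconditioned shift]
  lizalvove (rule 3 does not apply)
  lizalvove → lizolvove   [vowel merger]
  giving Tamolar lizolvove.
The regular Tamolar reflex would be 'lizolvove', but the attested form is 'lizolvovu'. The correspondence is irregular, so they are not cognates (the Tamolar form has a different source).

no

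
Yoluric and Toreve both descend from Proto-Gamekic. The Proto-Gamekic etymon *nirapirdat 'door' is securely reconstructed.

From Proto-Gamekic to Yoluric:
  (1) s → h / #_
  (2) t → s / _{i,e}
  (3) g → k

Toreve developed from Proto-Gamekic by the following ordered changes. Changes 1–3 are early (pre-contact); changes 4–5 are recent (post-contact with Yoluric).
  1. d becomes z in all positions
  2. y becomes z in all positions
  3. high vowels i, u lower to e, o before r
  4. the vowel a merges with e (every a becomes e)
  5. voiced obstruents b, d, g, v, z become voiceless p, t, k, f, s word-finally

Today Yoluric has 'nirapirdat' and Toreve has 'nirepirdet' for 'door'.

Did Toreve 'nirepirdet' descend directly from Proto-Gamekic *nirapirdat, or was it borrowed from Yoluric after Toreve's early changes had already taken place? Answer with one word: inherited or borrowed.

If inherited, *nirapirdat would pass through all of Toreve's changes:
Toreve: *nirapirdat > nirapirzat > neraperzat > nereperzet  (by unconditioned shift, pre-rhotic lowering, vowel merger)
If borrowed from Yoluric 'nirapirdat' after the early changes, it would undergo only the recent ones:
  rule 4 (vowel merger): nirapirdat → nirepirdet
  rule 5 (final devoicing): no change (nirepirdet)
  ⇒ as a loan: nirepirdet
Toreve 'nirepirdet' matches the loan outcome 'nirepirdet', not the inherited 'nereperzet' — it skipped the early Toreve changes, so it was borrowed from Yoluric.

borrowed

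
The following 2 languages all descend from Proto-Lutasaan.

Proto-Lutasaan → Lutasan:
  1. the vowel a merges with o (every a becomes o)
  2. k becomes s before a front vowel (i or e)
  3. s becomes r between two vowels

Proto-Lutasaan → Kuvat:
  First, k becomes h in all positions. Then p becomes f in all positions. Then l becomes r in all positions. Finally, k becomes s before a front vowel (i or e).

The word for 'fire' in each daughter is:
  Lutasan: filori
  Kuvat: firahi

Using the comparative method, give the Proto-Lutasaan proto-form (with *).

Position 3: Lutasan has l, Kuvat has r. Lutasan preserves l here (none of its changes turn any other segment into l), so the proto-segment is *l.
Position 5: Lutasan has r, Kuvat has h. Taking the neighbouring segments as reconstructed: Lutasan r could go back to *k or *s or *r; Kuvat h could go back to *k or *h — the one source consistent with every daughter is *k.
Position 4: Lutasan has o, Kuvat has a. Kuvat preserves a here (none of its changes turn any other segment into a), so the proto-segment is *a.
The remaining positions agree across the daughters. Check the candidate against every language:
Lutasan: *filaki
  filaki → filoki   [vowel merger]
  filoki → filosi   [palatalisation]
  filosi → filori   [rhotacism]
  giving Lutasan filori.
Kuvat: *filaki > filahi > firahi  (by unconditioned shift, unconditioned shift)
*filaki is the unique common source.

*filaki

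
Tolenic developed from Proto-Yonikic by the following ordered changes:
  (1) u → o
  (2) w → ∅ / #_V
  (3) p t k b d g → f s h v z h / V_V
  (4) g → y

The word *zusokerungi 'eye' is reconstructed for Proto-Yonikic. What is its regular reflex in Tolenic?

Tolenic: *zusokerungi
  zusokerungi → zosokerongi   [vowel merger]
  zosokerongi (rule 2 does not apply)
  zosokerongi → zosoherongi   [intervocalic lenition]
  zosoherongi → zosoheronyi   [unconditioned shift]
  giving Tolenic zosoheronyi.

zosoheronyi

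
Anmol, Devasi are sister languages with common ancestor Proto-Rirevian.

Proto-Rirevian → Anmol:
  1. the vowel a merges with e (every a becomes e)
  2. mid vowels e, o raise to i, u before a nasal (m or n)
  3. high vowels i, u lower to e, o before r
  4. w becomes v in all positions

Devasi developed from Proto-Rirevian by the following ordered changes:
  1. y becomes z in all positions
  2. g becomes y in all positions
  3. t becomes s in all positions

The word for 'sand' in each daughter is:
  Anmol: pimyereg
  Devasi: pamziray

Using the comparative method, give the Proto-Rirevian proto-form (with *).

*pamyirag

Position 5: Anmol has e, Devasi has i. Devasi preserves i here (none of its changes turn any other segment into i), so the proto-segment is *i.
Position 7: Anmol has e, Devasi has a. Devasi preserves a here (none of its changes turn any other segment into a), so the proto-segment is *a.
Position 2: Anmol has i, Devasi has a. Devasi preserves a here (none of its changes turn any other segment into a), so the proto-segment is *a.
Verify the candidate proto-form against each daughter:
Anmol: *pamyirag
  pamyirag → pemyireg   [vowel merger]
  pemyireg → pimyireg   [pre-nasal raising]
  pimyireg → pimyereg   [pre-rhotic lowering]
  pimyereg (rule 4 does not apply)
  giving Anmol pimyereg.
Devasi: start from *pamyirag.
  rule 1 (unconditioned shift): pamyirag → pamzirag
  rule 2 (unconditioned shift): pamzirag → pamziray
  rule 3: no change — pamziray
  ⇒ Devasi pamziray
Only *pamyirag yields all of Anmol pimyereg, Devasi pamziray.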